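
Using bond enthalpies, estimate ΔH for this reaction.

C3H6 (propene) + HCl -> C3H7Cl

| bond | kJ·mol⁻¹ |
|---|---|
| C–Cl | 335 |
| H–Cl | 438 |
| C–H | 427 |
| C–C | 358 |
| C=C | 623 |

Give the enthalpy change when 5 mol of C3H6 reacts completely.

Bonds broken (reactants):
  C–C: 1 × 358 = 358
  C–H: 6 × 427 = 2562
  C=C: 1 × 623 = 623
  H–Cl: 1 × 438 = 438
  Σ(broken) = 3981 kJ
Bonds formed (products):
  C–C: 2 × 358 = 716
  C–Cl: 1 × 335 = 335
  C–H: 7 × 427 = 2989
  Σ(formed) = 4040 kJ
ΔH = Σ(broken) − Σ(formed) = 3981 − 4040 = −59 kJ
For 5× the reaction as written: 5 × (−59) = −295 kJ

ΔH = −295 kJ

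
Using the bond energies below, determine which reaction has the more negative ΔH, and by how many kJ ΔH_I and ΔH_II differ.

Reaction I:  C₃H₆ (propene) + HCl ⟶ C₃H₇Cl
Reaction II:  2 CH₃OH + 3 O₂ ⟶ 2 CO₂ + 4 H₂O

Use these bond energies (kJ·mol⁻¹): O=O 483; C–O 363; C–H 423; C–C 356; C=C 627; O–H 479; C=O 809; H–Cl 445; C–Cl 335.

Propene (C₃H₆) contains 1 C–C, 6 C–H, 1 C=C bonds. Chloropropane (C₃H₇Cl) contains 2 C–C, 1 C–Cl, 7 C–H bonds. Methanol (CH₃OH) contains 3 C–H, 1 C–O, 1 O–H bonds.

Reaction I:
  Bonds broken (reactants):
    C–C: 1 × 356 = 356
    C–H: 6 × 423 = 2538
    C=C: 1 × 627 = 627
    H–Cl: 1 × 445 = 445
    Σ(broken) = 3966 kJ
  Bonds formed (products):
    C–C: 2 × 356 = 712
    C–Cl: 1 × 335 = 335
    C–H: 7 × 423 = 2961
    Σ(formed) = 4008 kJ
  ΔH_I = 3966 − 4008 = −42 kJ
Reaction II:
  Bonds broken (reactants):
    C–H: 6 × 423 = 2538
    C–O: 2 × 363 = 726
    O–H: 2 × 479 = 958
    O=O: 3 × 483 = 1449
    Σ(broken) = 5671 kJ
  Bonds formed (products):
    C=O: 4 × 809 = 3236
    O–H: 8 × 479 = 3832
    Σ(formed) = 7068 kJ
  ΔH_II = 5671 − 7068 = −1397 kJ
ΔH_I − ΔH_II = +1355 kJ, so reaction II has the more negative ΔH; |ΔH_I − ΔH_II| = 1355 kJ.

Reaction II, by 1355 kJ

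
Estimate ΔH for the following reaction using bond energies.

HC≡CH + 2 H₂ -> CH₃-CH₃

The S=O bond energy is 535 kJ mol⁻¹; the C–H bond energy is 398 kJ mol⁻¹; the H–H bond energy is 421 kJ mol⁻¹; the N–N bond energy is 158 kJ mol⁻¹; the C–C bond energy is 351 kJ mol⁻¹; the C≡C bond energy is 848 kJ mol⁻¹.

ΔH ≈ −253 kJ

Bonds broken (reactants):
  C≡C: 1 × 848 = 848
  C–H: 2 × 398 = 796
  H–H: 2 × 421 = 842
  Σ(broken) = 2486 kJ
Bonds formed (products):
  C–C: 1 × 351 = 351
  C–H: 6 × 398 = 2388
  Σ(formed) = 2739 kJ
ΔH = Σ(broken) − Σ(formed) = 2486 − 2739 = −253 kJ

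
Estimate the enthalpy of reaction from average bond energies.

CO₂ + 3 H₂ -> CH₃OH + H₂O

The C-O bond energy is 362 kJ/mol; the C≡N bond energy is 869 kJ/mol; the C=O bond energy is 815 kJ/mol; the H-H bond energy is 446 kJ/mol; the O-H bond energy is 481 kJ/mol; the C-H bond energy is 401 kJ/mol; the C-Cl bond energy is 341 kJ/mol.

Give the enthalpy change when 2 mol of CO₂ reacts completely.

Bonds broken (reactants):
  C=O: 2 × 815 = 1630
  H-H: 3 × 446 = 1338
  Σ(broken) = 2968 kJ
Bonds formed (products):
  C-H: 3 × 401 = 1203
  C-O: 1 × 362 = 362
  O-H: 3 × 481 = 1443
  Σ(formed) = 3008 kJ
ΔH = Σ(broken) − Σ(formed) = 2968 − 3008 = −40 kJ
For 2× the reaction as written: 2 × (−40) = −80 kJ

ΔH = −80 kJ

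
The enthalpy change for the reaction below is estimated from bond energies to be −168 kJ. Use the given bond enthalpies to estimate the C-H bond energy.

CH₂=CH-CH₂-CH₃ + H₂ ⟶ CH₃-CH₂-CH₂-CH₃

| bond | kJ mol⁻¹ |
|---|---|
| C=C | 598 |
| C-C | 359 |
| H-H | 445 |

D(C-H) ≈ 426 kJ/mol

Let D be the C-H bond energy.
Σ(broken) = 2×359 + 8×D + 1×598 + 1×445 = 1761 + 8D
Σ(formed) = 3×359 + 10×D = 1077 + 10D
ΔH = Σ(broken) − Σ(formed) = (1761 + 8D) − (1077 + 10D) = +684 − 2D
Setting this equal to −168 kJ gives 2D = 852, so D = 426 kJ/mol.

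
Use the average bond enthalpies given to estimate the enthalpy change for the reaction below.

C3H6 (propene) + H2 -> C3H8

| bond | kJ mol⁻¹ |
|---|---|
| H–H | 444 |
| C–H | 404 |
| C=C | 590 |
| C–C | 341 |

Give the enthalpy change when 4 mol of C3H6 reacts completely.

ΔH = −460 kJ

Bonds broken (reactants):
  C–C: 1 × 341 = 341
  C–H: 6 × 404 = 2424
  C=C: 1 × 590 = 590
  H–H: 1 × 444 = 444
  Σ(broken) = 3799 kJ
Bonds formed (products):
  C–C: 2 × 341 = 682
  C–H: 8 × 404 = 3232
  Σ(formed) = 3914 kJ
ΔH = Σ(broken) − Σ(formed) = 3799 − 3914 = −115 kJ
For 4× the reaction as written: 4 × (−115) = −460 kJ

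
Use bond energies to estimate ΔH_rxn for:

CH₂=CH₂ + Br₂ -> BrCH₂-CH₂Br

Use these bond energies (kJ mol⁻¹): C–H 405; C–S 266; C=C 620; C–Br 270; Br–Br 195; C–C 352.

Bonds broken (reactants):
  Br–Br: 1 × 195 = 195
  C–H: 4 × 405 = 1620
  C=C: 1 × 620 = 620
  Σ(broken) = 2435 kJ
Bonds formed (products):
  C–Br: 2 × 270 = 540
  C–C: 1 × 352 = 352
  C–H: 4 × 405 = 1620
  Σ(formed) = 2512 kJ
ΔH = Σ(broken) − Σ(formed) = 2435 − 2512 = −77 kJ

ΔH ≈ −77 kJ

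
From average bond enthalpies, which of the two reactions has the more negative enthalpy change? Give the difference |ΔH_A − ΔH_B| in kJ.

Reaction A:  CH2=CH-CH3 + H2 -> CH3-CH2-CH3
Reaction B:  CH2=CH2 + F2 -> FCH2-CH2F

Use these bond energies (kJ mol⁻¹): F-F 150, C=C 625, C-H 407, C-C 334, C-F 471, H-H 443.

Reaction A:
  Bonds broken (reactants):
    C-C: 1 × 334 = 334
    C-H: 6 × 407 = 2442
    C=C: 1 × 625 = 625
    H-H: 1 × 443 = 443
    Σ(broken) = 3844 kJ
  Bonds formed (products):
    C-C: 2 × 334 = 668
    C-H: 8 × 407 = 3256
    Σ(formed) = 3924 kJ
  ΔH_A = 3844 − 3924 = −80 kJ
Reaction B:
  Bonds broken (reactants):
    C-H: 4 × 407 = 1628
    C=C: 1 × 625 = 625
    F-F: 1 × 150 = 150
    Σ(broken) = 2403 kJ
  Bonds formed (products):
    C-C: 1 × 334 = 334
    C-F: 2 × 471 = 942
    C-H: 4 × 407 = 1628
    Σ(formed) = 2904 kJ
  ΔH_B = 2403 − 2904 = −501 kJ
ΔH_A − ΔH_B = +421 kJ, so reaction B has the more negative ΔH; |ΔH_A − ΔH_B| = 421 kJ.

Reaction B, by 421 kJ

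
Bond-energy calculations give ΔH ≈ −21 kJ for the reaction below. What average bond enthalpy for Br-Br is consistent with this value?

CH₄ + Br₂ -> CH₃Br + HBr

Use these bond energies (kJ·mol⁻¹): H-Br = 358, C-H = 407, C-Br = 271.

D(Br-Br) ≈ 201 kJ/mol

Let D be the Br-Br bond energy.
Σ(broken) = 1×D + 4×407 = 1628 + D
Σ(formed) = 1×271 + 3×407 + 1×358 = 1850
ΔH = Σ(broken) − Σ(formed) = (1628 + D) − (1850) = −222 + D
Setting this equal to −21 kJ gives D = 201 kJ/mol.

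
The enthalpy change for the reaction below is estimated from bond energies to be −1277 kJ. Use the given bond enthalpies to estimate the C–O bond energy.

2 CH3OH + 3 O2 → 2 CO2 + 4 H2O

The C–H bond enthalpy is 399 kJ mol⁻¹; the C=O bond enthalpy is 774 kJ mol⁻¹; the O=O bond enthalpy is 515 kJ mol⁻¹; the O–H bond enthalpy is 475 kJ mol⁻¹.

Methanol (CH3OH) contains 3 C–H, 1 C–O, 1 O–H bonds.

D(C–O) ≈ 365 kJ/mol

Let D be the C–O bond energy.
Σ(broken) = 6×399 + 2×D + 2×475 + 3×515 = 4889 + 2D
Σ(formed) = 4×774 + 8×475 = 6896
ΔH = Σ(broken) − Σ(formed) = (4889 + 2D) − (6896) = −2007 + 2D
Setting this equal to −1277 kJ gives 2D = 730, so D = 365 kJ/mol.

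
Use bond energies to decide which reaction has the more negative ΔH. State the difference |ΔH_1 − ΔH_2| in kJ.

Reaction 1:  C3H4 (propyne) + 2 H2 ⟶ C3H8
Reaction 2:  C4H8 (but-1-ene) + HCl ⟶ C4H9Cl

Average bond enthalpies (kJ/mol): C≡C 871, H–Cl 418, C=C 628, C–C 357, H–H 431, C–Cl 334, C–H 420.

Reaction 1:
  Bonds broken (reactants):
    C≡C: 1 × 871 = 871
    C–C: 1 × 357 = 357
    C–H: 4 × 420 = 1680
    H–H: 2 × 431 = 862
    Σ(broken) = 3770 kJ
  Bonds formed (products):
    C–C: 2 × 357 = 714
    C–H: 8 × 420 = 3360
    Σ(formed) = 4074 kJ
  ΔH_1 = 3770 − 4074 = −304 kJ
Reaction 2:
  Bonds broken (reactants):
    C–C: 2 × 357 = 714
    C–H: 8 × 420 = 3360
    C=C: 1 × 628 = 628
    H–Cl: 1 × 418 = 418
    Σ(broken) = 5120 kJ
  Bonds formed (products):
    C–C: 3 × 357 = 1071
    C–Cl: 1 × 334 = 334
    C–H: 9 × 420 = 3780
    Σ(formed) = 5185 kJ
  ΔH_2 = 5120 − 5185 = −65 kJ
ΔH_1 − ΔH_2 = −239 kJ, so reaction 1 has the more negative ΔH; |ΔH_1 − ΔH_2| = 239 kJ.

Reaction 1, by 239 kJ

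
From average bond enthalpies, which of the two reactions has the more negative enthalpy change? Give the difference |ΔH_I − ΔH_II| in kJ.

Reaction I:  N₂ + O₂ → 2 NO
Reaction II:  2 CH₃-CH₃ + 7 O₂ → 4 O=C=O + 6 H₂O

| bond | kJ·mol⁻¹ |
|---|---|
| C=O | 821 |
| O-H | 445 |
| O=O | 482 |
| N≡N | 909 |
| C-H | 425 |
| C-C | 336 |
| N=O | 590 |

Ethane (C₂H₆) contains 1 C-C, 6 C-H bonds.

Reaction II, by 2973 kJ

Reaction I:
  Bonds broken (reactants):
    N≡N: 1 × 909 = 909
    O=O: 1 × 482 = 482
    Σ(broken) = 1391 kJ
  Bonds formed (products):
    N=O: 2 × 590 = 1180
    Σ(formed) = 1180 kJ
  ΔH_I = 1391 − 1180 = +211 kJ
Reaction II:
  Bonds broken (reactants):
    C-C: 2 × 336 = 672
    C-H: 12 × 425 = 5100
    O=O: 7 × 482 = 3374
    Σ(broken) = 9146 kJ
  Bonds formed (products):
    C=O: 8 × 821 = 6568
    O-H: 12 × 445 = 5340
    Σ(formed) = 11908 kJ
  ΔH_II = 9146 − 11908 = −2762 kJ
ΔH_I − ΔH_II = +2973 kJ, so reaction II has the more negative ΔH; |ΔH_I − ΔH_II| = 2973 kJ.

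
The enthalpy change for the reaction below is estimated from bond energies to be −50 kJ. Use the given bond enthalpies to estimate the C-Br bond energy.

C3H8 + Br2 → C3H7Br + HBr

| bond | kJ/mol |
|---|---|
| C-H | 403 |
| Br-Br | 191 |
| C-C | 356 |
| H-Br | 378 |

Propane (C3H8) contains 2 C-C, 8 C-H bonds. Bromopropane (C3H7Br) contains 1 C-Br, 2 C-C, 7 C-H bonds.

Let D be the C-Br bond energy.
Σ(broken) = 1×191 + 2×356 + 8×403 = 4127
Σ(formed) = 1×D + 2×356 + 7×403 + 1×378 = 3911 + D
ΔH = Σ(broken) − Σ(formed) = (4127) − (3911 + D) = +216 − D
Setting this equal to −50 kJ gives D = 266 kJ/mol.

D(C-Br) ≈ 266 kJ/mol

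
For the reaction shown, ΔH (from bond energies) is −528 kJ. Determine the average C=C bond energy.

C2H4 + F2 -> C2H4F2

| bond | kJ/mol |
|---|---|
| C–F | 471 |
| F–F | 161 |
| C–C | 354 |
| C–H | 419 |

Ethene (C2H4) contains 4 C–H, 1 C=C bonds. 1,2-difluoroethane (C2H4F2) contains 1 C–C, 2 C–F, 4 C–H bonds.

D(C=C) ≈ 607 kJ/mol

Let D be the C=C bond energy.
Σ(broken) = 4×419 + 1×D + 1×161 = 1837 + D
Σ(formed) = 1×354 + 2×471 + 4×419 = 2972
ΔH = Σ(broken) − Σ(formed) = (1837 + D) − (2972) = −1135 + D
Setting this equal to −528 kJ gives D = 607 kJ/mol.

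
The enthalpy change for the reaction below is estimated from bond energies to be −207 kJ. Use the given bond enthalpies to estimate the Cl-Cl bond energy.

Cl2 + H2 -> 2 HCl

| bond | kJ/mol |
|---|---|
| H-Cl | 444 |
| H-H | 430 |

D(Cl-Cl) ≈ 251 kJ/mol

Let D be the Cl-Cl bond energy.
Σ(broken) = 1×D + 1×430 = 430 + D
Σ(formed) = 2×444 = 888
ΔH = Σ(broken) − Σ(formed) = (430 + D) − (888) = −458 + D
Setting this equal to −207 kJ gives D = 251 kJ/mol.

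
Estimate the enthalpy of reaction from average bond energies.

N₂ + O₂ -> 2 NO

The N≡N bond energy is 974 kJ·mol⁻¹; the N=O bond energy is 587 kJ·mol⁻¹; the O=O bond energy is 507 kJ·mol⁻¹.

Bonds broken (reactants):
  N≡N: 1 × 974 = 974
  O=O: 1 × 507 = 507
  Σ(broken) = 1481 kJ
Bonds formed (products):
  N=O: 2 × 587 = 1174
  Σ(formed) = 1174 kJ
ΔH = Σ(broken) − Σ(formed) = 1481 − 1174 = +307 kJ

ΔH ≈ +307 kJ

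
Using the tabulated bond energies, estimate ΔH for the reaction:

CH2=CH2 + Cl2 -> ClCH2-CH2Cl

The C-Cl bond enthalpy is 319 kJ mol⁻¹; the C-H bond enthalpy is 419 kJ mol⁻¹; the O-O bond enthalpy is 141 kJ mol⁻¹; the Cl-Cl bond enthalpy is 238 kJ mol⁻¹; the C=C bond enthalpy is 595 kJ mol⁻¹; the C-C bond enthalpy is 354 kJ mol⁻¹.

Bonds broken (reactants):
  C-H: 4 × 419 = 1676
  C=C: 1 × 595 = 595
  Cl-Cl: 1 × 238 = 238
  Σ(broken) = 2509 kJ
Bonds formed (products):
  C-C: 1 × 354 = 354
  C-Cl: 2 × 319 = 638
  C-H: 4 × 419 = 1676
  Σ(formed) = 2668 kJ
ΔH = Σ(broken) − Σ(formed) = 2509 − 2668 = −159 kJ

ΔH ≈ −159 kJ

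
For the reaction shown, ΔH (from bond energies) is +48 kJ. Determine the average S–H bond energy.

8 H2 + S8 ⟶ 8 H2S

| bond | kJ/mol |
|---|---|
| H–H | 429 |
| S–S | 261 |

D(S–H) ≈ 342 kJ/mol

Let D be the S–H bond energy.
Σ(broken) = 8×429 + 8×261 = 5520
Σ(formed) = 16×D = 16D
ΔH = Σ(broken) − Σ(formed) = (5520) − (16D) = +5520 − 16D
Setting this equal to +48 kJ gives 16D = 5472, so D = 342 kJ/mol.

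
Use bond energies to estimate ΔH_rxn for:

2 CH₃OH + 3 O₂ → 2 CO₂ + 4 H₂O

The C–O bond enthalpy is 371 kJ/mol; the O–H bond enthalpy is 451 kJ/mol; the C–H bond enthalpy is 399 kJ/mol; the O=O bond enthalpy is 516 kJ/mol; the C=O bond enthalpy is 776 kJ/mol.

ΔH ≈ −1126 kJ

Bonds broken (reactants):
  C–H: 6 × 399 = 2394
  C–O: 2 × 371 = 742
  O–H: 2 × 451 = 902
  O=O: 3 × 516 = 1548
  Σ(broken) = 5586 kJ
Bonds formed (products):
  C=O: 4 × 776 = 3104
  O–H: 8 × 451 = 3608
  Σ(formed) = 6712 kJ
ΔH = Σ(broken) − Σ(formed) = 5586 − 6712 = −1126 kJ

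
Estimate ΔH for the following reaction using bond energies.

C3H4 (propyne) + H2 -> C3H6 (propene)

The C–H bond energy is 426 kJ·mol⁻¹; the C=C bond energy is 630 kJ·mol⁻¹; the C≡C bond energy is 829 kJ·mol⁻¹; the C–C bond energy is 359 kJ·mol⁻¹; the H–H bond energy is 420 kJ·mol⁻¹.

ΔH ≈ −233 kJ

Bonds broken (reactants):
  C≡C: 1 × 829 = 829
  C–C: 1 × 359 = 359
  C–H: 4 × 426 = 1704
  H–H: 1 × 420 = 420
  Σ(broken) = 3312 kJ
Bonds formed (products):
  C–C: 1 × 359 = 359
  C–H: 6 × 426 = 2556
  C=C: 1 × 630 = 630
  Σ(formed) = 3545 kJ
ΔH = Σ(broken) − Σ(formed) = 3312 − 3545 = −233 kJ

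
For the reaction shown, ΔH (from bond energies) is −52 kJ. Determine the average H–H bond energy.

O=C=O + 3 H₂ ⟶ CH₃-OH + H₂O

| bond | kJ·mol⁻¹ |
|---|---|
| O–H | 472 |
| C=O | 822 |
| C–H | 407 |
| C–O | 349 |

D(H–H) ≈ 430 kJ/mol

Let D be the H–H bond energy.
Σ(broken) = 2×822 + 3×D = 1644 + 3D
Σ(formed) = 3×407 + 1×349 + 3×472 = 2986
ΔH = Σ(broken) − Σ(formed) = (1644 + 3D) − (2986) = −1342 + 3D
Setting this equal to −52 kJ gives 3D = 1290, so D = 430 kJ/mol.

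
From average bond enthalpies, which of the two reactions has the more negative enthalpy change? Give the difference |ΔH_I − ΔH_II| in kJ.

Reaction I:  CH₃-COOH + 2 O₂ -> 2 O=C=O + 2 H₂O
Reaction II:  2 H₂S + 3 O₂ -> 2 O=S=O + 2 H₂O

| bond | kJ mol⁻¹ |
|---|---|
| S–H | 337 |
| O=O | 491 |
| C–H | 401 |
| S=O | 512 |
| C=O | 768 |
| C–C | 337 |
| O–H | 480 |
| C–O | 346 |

Reaction II, by 271 kJ

Reaction I:
  Bonds broken (reactants):
    C–C: 1 × 337 = 337
    C–H: 3 × 401 = 1203
    C–O: 1 × 346 = 346
    C=O: 1 × 768 = 768
    O–H: 1 × 480 = 480
    O=O: 2 × 491 = 982
    Σ(broken) = 4116 kJ
  Bonds formed (products):
    C=O: 4 × 768 = 3072
    O–H: 4 × 480 = 1920
    Σ(formed) = 4992 kJ
  ΔH_I = 4116 − 4992 = −876 kJ
Reaction II:
  Bonds broken (reactants):
    O=O: 3 × 491 = 1473
    S–H: 4 × 337 = 1348
    Σ(broken) = 2821 kJ
  Bonds formed (products):
    O–H: 4 × 480 = 1920
    S=O: 4 × 512 = 2048
    Σ(formed) = 3968 kJ
  ΔH_II = 2821 − 3968 = −1147 kJ
ΔH_I − ΔH_II = +271 kJ, so reaction II has the more negative ΔH; |ΔH_I − ΔH_II| = 271 kJ.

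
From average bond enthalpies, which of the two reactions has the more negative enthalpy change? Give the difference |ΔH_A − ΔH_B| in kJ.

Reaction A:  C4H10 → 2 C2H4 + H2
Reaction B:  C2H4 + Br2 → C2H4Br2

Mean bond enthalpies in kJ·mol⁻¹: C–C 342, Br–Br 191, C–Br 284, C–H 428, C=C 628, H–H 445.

Reaction B, by 272 kJ

Reaction A:
  Bonds broken (reactants):
    C–C: 3 × 342 = 1026
    C–H: 10 × 428 = 4280
    Σ(broken) = 5306 kJ
  Bonds formed (products):
    C–H: 8 × 428 = 3424
    C=C: 2 × 628 = 1256
    H–H: 1 × 445 = 445
    Σ(formed) = 5125 kJ
  ΔH_A = 5306 − 5125 = +181 kJ
Reaction B:
  Bonds broken (reactants):
    Br–Br: 1 × 191 = 191
    C–H: 4 × 428 = 1712
    C=C: 1 × 628 = 628
    Σ(broken) = 2531 kJ
  Bonds formed (products):
    C–Br: 2 × 284 = 568
    C–C: 1 × 342 = 342
    C–H: 4 × 428 = 1712
    Σ(formed) = 2622 kJ
  ΔH_B = 2531 − 2622 = −91 kJ
ΔH_A − ΔH_B = +272 kJ, so reaction B has the more negative ΔH; |ΔH_A − ΔH_B| = 272 kJ.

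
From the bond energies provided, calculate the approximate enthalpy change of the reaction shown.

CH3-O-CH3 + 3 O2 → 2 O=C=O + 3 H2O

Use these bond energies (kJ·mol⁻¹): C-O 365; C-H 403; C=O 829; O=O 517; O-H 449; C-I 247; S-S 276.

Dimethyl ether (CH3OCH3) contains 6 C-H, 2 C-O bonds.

ΔH ≈ −1311 kJ

Bonds broken (reactants):
  C-H: 6 × 403 = 2418
  C-O: 2 × 365 = 730
  O=O: 3 × 517 = 1551
  Σ(broken) = 4699 kJ
Bonds formed (products):
  C=O: 4 × 829 = 3316
  O-H: 6 × 449 = 2694
  Σ(formed) = 6010 kJ
ΔH = Σ(broken) − Σ(formed) = 4699 − 6010 = −1311 kJ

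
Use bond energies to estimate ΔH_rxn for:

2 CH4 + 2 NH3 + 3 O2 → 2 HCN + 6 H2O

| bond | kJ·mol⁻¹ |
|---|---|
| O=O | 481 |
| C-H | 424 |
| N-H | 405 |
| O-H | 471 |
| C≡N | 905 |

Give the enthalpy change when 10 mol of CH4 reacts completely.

ΔH = −5225 kJ

Bonds broken (reactants):
  C-H: 8 × 424 = 3392
  N-H: 6 × 405 = 2430
  O=O: 3 × 481 = 1443
  Σ(broken) = 7265 kJ
Bonds formed (products):
  C≡N: 2 × 905 = 1810
  C-H: 2 × 424 = 848
  O-H: 12 × 471 = 5652
  Σ(formed) = 8310 kJ
ΔH = Σ(broken) − Σ(formed) = 7265 − 8310 = −1045 kJ
For 5× the reaction as written: 5 × (−1045) = −5225 kJ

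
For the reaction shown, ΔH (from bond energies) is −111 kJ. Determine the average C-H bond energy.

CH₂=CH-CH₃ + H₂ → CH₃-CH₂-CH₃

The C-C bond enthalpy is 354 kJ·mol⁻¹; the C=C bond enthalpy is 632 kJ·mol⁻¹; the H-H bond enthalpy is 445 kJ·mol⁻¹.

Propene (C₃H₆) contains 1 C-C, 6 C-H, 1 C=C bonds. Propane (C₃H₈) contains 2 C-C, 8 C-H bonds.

D(C-H) ≈ 417 kJ/mol

Let D be the C-H bond energy.
Σ(broken) = 1×354 + 6×D + 1×632 + 1×445 = 1431 + 6D
Σ(formed) = 2×354 + 8×D = 708 + 8D
ΔH = Σ(broken) − Σ(formed) = (1431 + 6D) − (708 + 8D) = +723 − 2D
Setting this equal to −111 kJ gives 2D = 834, so D = 417 kJ/mol.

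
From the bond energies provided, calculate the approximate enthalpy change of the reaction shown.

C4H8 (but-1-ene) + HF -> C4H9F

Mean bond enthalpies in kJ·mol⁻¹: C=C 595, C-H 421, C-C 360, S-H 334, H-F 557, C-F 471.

ΔH ≈ −100 kJ

Bonds broken (reactants):
  C-C: 2 × 360 = 720
  C-H: 8 × 421 = 3368
  C=C: 1 × 595 = 595
  H-F: 1 × 557 = 557
  Σ(broken) = 5240 kJ
Bonds formed (products):
  C-C: 3 × 360 = 1080
  C-F: 1 × 471 = 471
  C-H: 9 × 421 = 3789
  Σ(formed) = 5340 kJ
ΔH = Σ(broken) − Σ(formed) = 5240 − 5340 = −100 kJ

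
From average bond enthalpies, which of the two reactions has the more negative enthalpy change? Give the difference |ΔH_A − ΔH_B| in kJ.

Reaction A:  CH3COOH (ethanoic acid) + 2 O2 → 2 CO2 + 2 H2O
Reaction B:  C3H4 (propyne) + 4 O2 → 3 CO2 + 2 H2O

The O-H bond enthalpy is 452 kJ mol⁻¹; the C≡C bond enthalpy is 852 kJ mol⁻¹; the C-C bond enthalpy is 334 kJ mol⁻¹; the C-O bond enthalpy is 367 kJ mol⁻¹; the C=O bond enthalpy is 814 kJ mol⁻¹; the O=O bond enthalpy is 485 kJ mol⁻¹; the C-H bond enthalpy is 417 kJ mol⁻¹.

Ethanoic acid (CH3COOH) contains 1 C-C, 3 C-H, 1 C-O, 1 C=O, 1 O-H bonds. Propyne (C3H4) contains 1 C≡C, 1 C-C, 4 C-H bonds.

Reaction A:
  Bonds broken (reactants):
    C-C: 1 × 334 = 334
    C-H: 3 × 417 = 1251
    C-O: 1 × 367 = 367
    C=O: 1 × 814 = 814
    O-H: 1 × 452 = 452
    O=O: 2 × 485 = 970
    Σ(broken) = 4188 kJ
  Bonds formed (products):
    C=O: 4 × 814 = 3256
    O-H: 4 × 452 = 1808
    Σ(formed) = 5064 kJ
  ΔH_A = 4188 − 5064 = −876 kJ
Reaction B:
  Bonds broken (reactants):
    C≡C: 1 × 852 = 852
    C-C: 1 × 334 = 334
    C-H: 4 × 417 = 1668
    O=O: 4 × 485 = 1940
    Σ(broken) = 4794 kJ
  Bonds formed (products):
    C=O: 6 × 814 = 4884
    O-H: 4 × 452 = 1808
    Σ(formed) = 6692 kJ
  ΔH_B = 4794 − 6692 = −1898 kJ
ΔH_A − ΔH_B = +1022 kJ, so reaction B has the more negative ΔH; |ΔH_A − ΔH_B| = 1022 kJ.

Reaction B, by 1022 kJ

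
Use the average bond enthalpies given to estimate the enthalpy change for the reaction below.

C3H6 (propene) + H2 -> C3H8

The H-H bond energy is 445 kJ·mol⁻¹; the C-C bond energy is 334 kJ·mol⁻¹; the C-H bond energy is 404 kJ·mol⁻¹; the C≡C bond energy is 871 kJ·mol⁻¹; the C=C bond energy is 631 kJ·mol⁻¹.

ΔH ≈ −66 kJ

Bonds broken (reactants):
  C-C: 1 × 334 = 334
  C-H: 6 × 404 = 2424
  C=C: 1 × 631 = 631
  H-H: 1 × 445 = 445
  Σ(broken) = 3834 kJ
Bonds formed (products):
  C-C: 2 × 334 = 668
  C-H: 8 × 404 = 3232
  Σ(formed) = 3900 kJ
ΔH = Σ(broken) − Σ(formed) = 3834 − 3900 = −66 kJ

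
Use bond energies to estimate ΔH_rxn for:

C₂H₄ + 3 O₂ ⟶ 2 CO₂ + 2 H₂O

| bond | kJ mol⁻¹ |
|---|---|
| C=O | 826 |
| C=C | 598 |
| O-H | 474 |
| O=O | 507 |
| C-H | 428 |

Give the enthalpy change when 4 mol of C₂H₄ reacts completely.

Bonds broken (reactants):
  C-H: 4 × 428 = 1712
  C=C: 1 × 598 = 598
  O=O: 3 × 507 = 1521
  Σ(broken) = 3831 kJ
Bonds formed (products):
  C=O: 4 × 826 = 3304
  O-H: 4 × 474 = 1896
  Σ(formed) = 5200 kJ
ΔH = Σ(broken) − Σ(formed) = 3831 − 5200 = −1369 kJ
For 4× the reaction as written: 4 × (−1369) = −5476 kJ

ΔH = −5476 kJ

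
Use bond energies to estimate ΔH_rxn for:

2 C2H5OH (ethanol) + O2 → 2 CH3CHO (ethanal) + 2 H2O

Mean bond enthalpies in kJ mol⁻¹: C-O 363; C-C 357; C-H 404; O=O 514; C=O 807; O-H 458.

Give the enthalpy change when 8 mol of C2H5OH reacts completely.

Bonds broken (reactants):
  C-C: 2 × 357 = 714
  C-H: 10 × 404 = 4040
  C-O: 2 × 363 = 726
  O-H: 2 × 458 = 916
  O=O: 1 × 514 = 514
  Σ(broken) = 6910 kJ
Bonds formed (products):
  C-C: 2 × 357 = 714
  C-H: 8 × 404 = 3232
  C=O: 2 × 807 = 1614
  O-H: 4 × 458 = 1832
  Σ(formed) = 7392 kJ
ΔH = Σ(broken) − Σ(formed) = 6910 − 7392 = −482 kJ
For 4× the reaction as written: 4 × (−482) = −1928 kJ

ΔH = −1928 kJ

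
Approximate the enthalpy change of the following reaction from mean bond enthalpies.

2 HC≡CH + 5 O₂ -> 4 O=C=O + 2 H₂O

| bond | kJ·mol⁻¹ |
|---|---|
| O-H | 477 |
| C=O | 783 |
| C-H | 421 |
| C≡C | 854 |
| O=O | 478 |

ΔH ≈ −2390 kJ

Bonds broken (reactants):
  C≡C: 2 × 854 = 1708
  C-H: 4 × 421 = 1684
  O=O: 5 × 478 = 2390
  Σ(broken) = 5782 kJ
Bonds formed (products):
  C=O: 8 × 783 = 6264
  O-H: 4 × 477 = 1908
  Σ(formed) = 8172 kJ
ΔH = Σ(broken) − Σ(formed) = 5782 − 8172 = −2390 kJ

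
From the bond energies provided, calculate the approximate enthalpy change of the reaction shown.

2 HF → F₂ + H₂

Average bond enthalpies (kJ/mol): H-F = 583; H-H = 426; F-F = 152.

Bonds broken (reactants):
  H-F: 2 × 583 = 1166
  Σ(broken) = 1166 kJ
Bonds formed (products):
  F-F: 1 × 152 = 152
  H-H: 1 × 426 = 426
  Σ(formed) = 578 kJ
ΔH = Σ(broken) − Σ(formed) = 1166 − 578 = +588 kJ

ΔH ≈ +588 kJ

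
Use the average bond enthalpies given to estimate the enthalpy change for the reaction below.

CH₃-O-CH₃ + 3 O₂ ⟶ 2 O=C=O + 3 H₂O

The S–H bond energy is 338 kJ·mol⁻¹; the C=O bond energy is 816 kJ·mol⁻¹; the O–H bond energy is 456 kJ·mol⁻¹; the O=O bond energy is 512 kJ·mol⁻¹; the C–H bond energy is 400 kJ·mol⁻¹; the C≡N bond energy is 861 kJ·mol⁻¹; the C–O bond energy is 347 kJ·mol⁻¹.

ΔH ≈ −1370 kJ

Bonds broken (reactants):
  C–H: 6 × 400 = 2400
  C–O: 2 × 347 = 694
  O=O: 3 × 512 = 1536
  Σ(broken) = 4630 kJ
Bonds formed (products):
  C=O: 4 × 816 = 3264
  O–H: 6 × 456 = 2736
  Σ(formed) = 6000 kJ
ΔH = Σ(broken) − Σ(formed) = 4630 − 6000 = −1370 kJ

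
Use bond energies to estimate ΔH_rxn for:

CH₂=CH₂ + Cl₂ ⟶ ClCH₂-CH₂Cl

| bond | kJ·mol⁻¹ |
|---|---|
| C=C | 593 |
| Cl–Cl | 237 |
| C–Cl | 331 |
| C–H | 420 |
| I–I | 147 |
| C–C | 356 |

ΔH ≈ −188 kJ

Bonds broken (reactants):
  C–H: 4 × 420 = 1680
  C=C: 1 × 593 = 593
  Cl–Cl: 1 × 237 = 237
  Σ(broken) = 2510 kJ
Bonds formed (products):
  C–C: 1 × 356 = 356
  C–Cl: 2 × 331 = 662
  C–H: 4 × 420 = 1680
  Σ(formed) = 2698 kJ
ΔH = Σ(broken) − Σ(formed) = 2510 − 2698 = −188 kJ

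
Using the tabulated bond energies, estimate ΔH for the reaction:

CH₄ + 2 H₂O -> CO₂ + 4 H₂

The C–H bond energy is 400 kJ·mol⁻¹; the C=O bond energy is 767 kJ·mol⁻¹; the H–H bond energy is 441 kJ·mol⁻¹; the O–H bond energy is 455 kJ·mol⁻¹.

ΔH ≈ +122 kJ

Bonds broken (reactants):
  C–H: 4 × 400 = 1600
  O–H: 4 × 455 = 1820
  Σ(broken) = 3420 kJ
Bonds formed (products):
  C=O: 2 × 767 = 1534
  H–H: 4 × 441 = 1764
  Σ(formed) = 3298 kJ
ΔH = Σ(broken) − Σ(formed) = 3420 − 3298 = +122 kJ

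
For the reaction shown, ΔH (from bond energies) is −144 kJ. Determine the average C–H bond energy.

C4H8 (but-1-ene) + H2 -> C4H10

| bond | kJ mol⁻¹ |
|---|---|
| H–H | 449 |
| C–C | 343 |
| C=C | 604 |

D(C–H) ≈ 427 kJ/mol

Let D be the C–H bond energy.
Σ(broken) = 2×343 + 8×D + 1×604 + 1×449 = 1739 + 8D
Σ(formed) = 3×343 + 10×D = 1029 + 10D
ΔH = Σ(broken) − Σ(formed) = (1739 + 8D) − (1029 + 10D) = +710 − 2D
Setting this equal to −144 kJ gives 2D = 854, so D = 427 kJ/mol.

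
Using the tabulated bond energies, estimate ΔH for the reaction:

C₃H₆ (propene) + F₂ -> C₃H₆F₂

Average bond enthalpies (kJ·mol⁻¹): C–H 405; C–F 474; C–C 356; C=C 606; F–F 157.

ΔH ≈ −541 kJ

Bonds broken (reactants):
  C–C: 1 × 356 = 356
  C–H: 6 × 405 = 2430
  C=C: 1 × 606 = 606
  F–F: 1 × 157 = 157
  Σ(broken) = 3549 kJ
Bonds formed (products):
  C–C: 2 × 356 = 712
  C–F: 2 × 474 = 948
  C–H: 6 × 405 = 2430
  Σ(formed) = 4090 kJ
ΔH = Σ(broken) − Σ(formed) = 3549 − 4090 = −541 kJ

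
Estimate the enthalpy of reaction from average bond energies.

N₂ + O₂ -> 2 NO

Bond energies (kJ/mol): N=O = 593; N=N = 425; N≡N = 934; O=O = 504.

Bonds broken (reactants):
  N≡N: 1 × 934 = 934
  O=O: 1 × 504 = 504
  Σ(broken) = 1438 kJ
Bonds formed (products):
  N=O: 2 × 593 = 1186
  Σ(formed) = 1186 kJ
ΔH = Σ(broken) − Σ(formed) = 1438 − 1186 = +252 kJ

ΔH ≈ +252 kJ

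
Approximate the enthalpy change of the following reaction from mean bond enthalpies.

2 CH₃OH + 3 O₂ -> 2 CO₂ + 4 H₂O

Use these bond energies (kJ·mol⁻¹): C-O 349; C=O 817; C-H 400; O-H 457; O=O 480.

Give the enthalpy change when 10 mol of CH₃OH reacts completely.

ΔH = −7360 kJ

Bonds broken (reactants):
  C-H: 6 × 400 = 2400
  C-O: 2 × 349 = 698
  O-H: 2 × 457 = 914
  O=O: 3 × 480 = 1440
  Σ(broken) = 5452 kJ
Bonds formed (products):
  C=O: 4 × 817 = 3268
  O-H: 8 × 457 = 3656
  Σ(formed) = 6924 kJ
ΔH = Σ(broken) − Σ(formed) = 5452 − 6924 = −1472 kJ
For 5× the reaction as written: 5 × (−1472) = −7360 kJ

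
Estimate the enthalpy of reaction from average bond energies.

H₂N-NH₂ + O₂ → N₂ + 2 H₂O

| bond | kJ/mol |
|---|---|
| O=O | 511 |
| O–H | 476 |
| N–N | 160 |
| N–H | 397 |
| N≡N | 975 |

Bonds broken (reactants):
  N–H: 4 × 397 = 1588
  N–N: 1 × 160 = 160
  O=O: 1 × 511 = 511
  Σ(broken) = 2259 kJ
Bonds formed (products):
  N≡N: 1 × 975 = 975
  O–H: 4 × 476 = 1904
  Σ(formed) = 2879 kJ
ΔH = Σ(broken) − Σ(formed) = 2259 − 2879 = −620 kJ

ΔH ≈ −620 kJ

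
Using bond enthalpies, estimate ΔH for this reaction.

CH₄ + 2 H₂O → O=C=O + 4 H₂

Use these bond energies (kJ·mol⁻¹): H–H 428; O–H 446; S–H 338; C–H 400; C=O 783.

ΔH ≈ +106 kJ

Bonds broken (reactants):
  C–H: 4 × 400 = 1600
  O–H: 4 × 446 = 1784
  Σ(broken) = 3384 kJ
Bonds formed (products):
  C=O: 2 × 783 = 1566
  H–H: 4 × 428 = 1712
  Σ(formed) = 3278 kJ
ΔH = Σ(broken) − Σ(formed) = 3384 − 3278 = +106 kJ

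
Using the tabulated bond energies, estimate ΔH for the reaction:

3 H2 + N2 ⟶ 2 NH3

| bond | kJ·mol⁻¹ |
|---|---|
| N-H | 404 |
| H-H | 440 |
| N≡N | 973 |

Bonds broken (reactants):
  H-H: 3 × 440 = 1320
  N≡N: 1 × 973 = 973
  Σ(broken) = 2293 kJ
Bonds formed (products):
  N-H: 6 × 404 = 2424
  Σ(formed) = 2424 kJ
ΔH = Σ(broken) − Σ(formed) = 2293 − 2424 = −131 kJ

ΔH ≈ −131 kJ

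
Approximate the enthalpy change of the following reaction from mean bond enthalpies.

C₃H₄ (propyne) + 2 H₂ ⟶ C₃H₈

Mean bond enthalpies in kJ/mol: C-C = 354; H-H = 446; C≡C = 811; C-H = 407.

ΔH ≈ −279 kJ

Bonds broken (reactants):
  C≡C: 1 × 811 = 811
  C-C: 1 × 354 = 354
  C-H: 4 × 407 = 1628
  H-H: 2 × 446 = 892
  Σ(broken) = 3685 kJ
Bonds formed (products):
  C-C: 2 × 354 = 708
  C-H: 8 × 407 = 3256
  Σ(formed) = 3964 kJ
ΔH = Σ(broken) − Σ(formed) = 3685 − 3964 = −279 kJ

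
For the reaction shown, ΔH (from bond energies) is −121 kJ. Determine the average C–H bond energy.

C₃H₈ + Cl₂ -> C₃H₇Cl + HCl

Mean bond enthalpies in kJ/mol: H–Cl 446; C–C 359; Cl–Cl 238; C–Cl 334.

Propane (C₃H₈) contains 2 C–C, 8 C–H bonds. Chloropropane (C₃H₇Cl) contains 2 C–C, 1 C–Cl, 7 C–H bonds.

Let D be the C–H bond energy.
Σ(broken) = 2×359 + 8×D + 1×238 = 956 + 8D
Σ(formed) = 2×359 + 1×334 + 7×D + 1×446 = 1498 + 7D
ΔH = Σ(broken) − Σ(formed) = (956 + 8D) − (1498 + 7D) = −542 + D
Setting this equal to −121 kJ gives D = 421 kJ/mol.

D(C–H) ≈ 421 kJ/mol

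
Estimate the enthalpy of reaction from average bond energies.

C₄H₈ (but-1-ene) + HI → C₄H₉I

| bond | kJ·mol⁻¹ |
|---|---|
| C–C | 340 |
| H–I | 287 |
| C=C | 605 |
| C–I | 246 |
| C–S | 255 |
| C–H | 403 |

Bonds broken (reactants):
  C–C: 2 × 340 = 680
  C–H: 8 × 403 = 3224
  C=C: 1 × 605 = 605
  H–I: 1 × 287 = 287
  Σ(broken) = 4796 kJ
Bonds formed (products):
  C–C: 3 × 340 = 1020
  C–H: 9 × 403 = 3627
  C–I: 1 × 246 = 246
  Σ(formed) = 4893 kJ
ΔH = Σ(broken) − Σ(formed) = 4796 − 4893 = −97 kJ

ΔH ≈ −97 kJ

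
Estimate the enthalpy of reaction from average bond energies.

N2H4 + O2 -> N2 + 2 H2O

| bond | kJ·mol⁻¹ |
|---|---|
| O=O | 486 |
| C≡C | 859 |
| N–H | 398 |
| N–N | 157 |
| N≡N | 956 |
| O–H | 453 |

Bonds broken (reactants):
  N–H: 4 × 398 = 1592
  N–N: 1 × 157 = 157
  O=O: 1 × 486 = 486
  Σ(broken) = 2235 kJ
Bonds formed (products):
  N≡N: 1 × 956 = 956
  O–H: 4 × 453 = 1812
  Σ(formed) = 2768 kJ
ΔH = Σ(broken) − Σ(formed) = 2235 − 2768 = −533 kJ

ΔH ≈ −533 kJ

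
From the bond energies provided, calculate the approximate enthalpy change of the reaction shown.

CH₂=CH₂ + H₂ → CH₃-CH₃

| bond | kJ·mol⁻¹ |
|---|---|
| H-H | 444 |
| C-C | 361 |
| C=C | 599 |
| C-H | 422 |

ΔH ≈ −162 kJ

Bonds broken (reactants):
  C-H: 4 × 422 = 1688
  C=C: 1 × 599 = 599
  H-H: 1 × 444 = 444
  Σ(broken) = 2731 kJ
Bonds formed (products):
  C-C: 1 × 361 = 361
  C-H: 6 × 422 = 2532
  Σ(formed) = 2893 kJ
ΔH = Σ(broken) − Σ(formed) = 2731 − 2893 = −162 kJ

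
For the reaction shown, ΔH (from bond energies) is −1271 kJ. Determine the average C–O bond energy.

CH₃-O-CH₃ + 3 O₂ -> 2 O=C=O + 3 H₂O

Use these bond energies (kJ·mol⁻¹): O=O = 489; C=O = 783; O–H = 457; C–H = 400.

Let D be the C–O bond energy.
Σ(broken) = 6×400 + 2×D + 3×489 = 3867 + 2D
Σ(formed) = 4×783 + 6×457 = 5874
ΔH = Σ(broken) − Σ(formed) = (3867 + 2D) − (5874) = −2007 + 2D
Setting this equal to −1271 kJ gives 2D = 736, so D = 368 kJ/mol.

D(C–O) ≈ 368 kJ/mol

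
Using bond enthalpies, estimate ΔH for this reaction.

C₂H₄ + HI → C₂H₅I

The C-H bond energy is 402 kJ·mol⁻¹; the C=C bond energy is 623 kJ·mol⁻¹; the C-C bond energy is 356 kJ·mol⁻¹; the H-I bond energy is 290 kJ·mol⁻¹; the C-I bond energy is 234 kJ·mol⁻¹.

ΔH ≈ −79 kJ

Bonds broken (reactants):
  C-H: 4 × 402 = 1608
  C=C: 1 × 623 = 623
  H-I: 1 × 290 = 290
  Σ(broken) = 2521 kJ
Bonds formed (products):
  C-C: 1 × 356 = 356
  C-H: 5 × 402 = 2010
  C-I: 1 × 234 = 234
  Σ(formed) = 2600 kJ
ΔH = Σ(broken) − Σ(formed) = 2521 − 2600 = −79 kJ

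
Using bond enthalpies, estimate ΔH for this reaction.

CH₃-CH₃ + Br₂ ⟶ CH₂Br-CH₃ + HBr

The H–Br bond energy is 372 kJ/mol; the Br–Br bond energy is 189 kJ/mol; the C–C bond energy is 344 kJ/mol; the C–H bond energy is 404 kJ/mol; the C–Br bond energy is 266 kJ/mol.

Bonds broken (reactants):
  Br–Br: 1 × 189 = 189
  C–C: 1 × 344 = 344
  C–H: 6 × 404 = 2424
  Σ(broken) = 2957 kJ
Bonds formed (products):
  C–Br: 1 × 266 = 266
  C–C: 1 × 344 = 344
  C–H: 5 × 404 = 2020
  H–Br: 1 × 372 = 372
  Σ(formed) = 3002 kJ
ΔH = Σ(broken) − Σ(formed) = 2957 − 3002 = −45 kJ

ΔH ≈ −45 kJ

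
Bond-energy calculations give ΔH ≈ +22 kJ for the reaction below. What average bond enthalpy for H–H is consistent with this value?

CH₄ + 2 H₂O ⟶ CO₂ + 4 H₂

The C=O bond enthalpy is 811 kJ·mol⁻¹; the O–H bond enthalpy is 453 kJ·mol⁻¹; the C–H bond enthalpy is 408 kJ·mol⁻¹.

Let D be the H–H bond energy.
Σ(broken) = 4×408 + 4×453 = 3444
Σ(formed) = 2×811 + 4×D = 1622 + 4D
ΔH = Σ(broken) − Σ(formed) = (3444) − (1622 + 4D) = +1822 − 4D
Setting this equal to +22 kJ gives 4D = 1800, so D = 450 kJ/mol.

D(H–H) ≈ 450 kJ/mol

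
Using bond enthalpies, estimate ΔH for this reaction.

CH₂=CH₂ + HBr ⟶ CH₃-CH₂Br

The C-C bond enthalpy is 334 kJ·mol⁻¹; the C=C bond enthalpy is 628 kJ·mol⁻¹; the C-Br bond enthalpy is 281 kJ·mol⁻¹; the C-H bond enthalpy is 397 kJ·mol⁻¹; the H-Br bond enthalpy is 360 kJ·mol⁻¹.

ΔH ≈ −24 kJ

Bonds broken (reactants):
  C-H: 4 × 397 = 1588
  C=C: 1 × 628 = 628
  H-Br: 1 × 360 = 360
  Σ(broken) = 2576 kJ
Bonds formed (products):
  C-Br: 1 × 281 = 281
  C-C: 1 × 334 = 334
  C-H: 5 × 397 = 1985
  Σ(formed) = 2600 kJ
ΔH = Σ(broken) − Σ(formed) = 2576 − 2600 = −24 kJ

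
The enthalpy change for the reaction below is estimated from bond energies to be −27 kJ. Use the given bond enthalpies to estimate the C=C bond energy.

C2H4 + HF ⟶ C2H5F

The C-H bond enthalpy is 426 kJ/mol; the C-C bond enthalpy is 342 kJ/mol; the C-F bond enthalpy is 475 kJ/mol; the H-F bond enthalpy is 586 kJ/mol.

D(C=C) ≈ 630 kJ/mol

Let D be the C=C bond energy.
Σ(broken) = 4×426 + 1×D + 1×586 = 2290 + D
Σ(formed) = 1×342 + 1×475 + 5×426 = 2947
ΔH = Σ(broken) − Σ(formed) = (2290 + D) − (2947) = −657 + D
Setting this equal to −27 kJ gives D = 630 kJ/mol.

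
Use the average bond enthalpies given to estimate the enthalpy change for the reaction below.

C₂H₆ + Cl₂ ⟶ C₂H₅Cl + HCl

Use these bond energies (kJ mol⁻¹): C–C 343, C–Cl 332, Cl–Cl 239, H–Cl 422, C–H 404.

Bonds broken (reactants):
  C–C: 1 × 343 = 343
  C–H: 6 × 404 = 2424
  Cl–Cl: 1 × 239 = 239
  Σ(broken) = 3006 kJ
Bonds formed (products):
  C–C: 1 × 343 = 343
  C–Cl: 1 × 332 = 332
  C–H: 5 × 404 = 2020
  H–Cl: 1 × 422 = 422
  Σ(formed) = 3117 kJ
ΔH = Σ(broken) − Σ(formed) = 3006 − 3117 = −111 kJ

ΔH ≈ −111 kJ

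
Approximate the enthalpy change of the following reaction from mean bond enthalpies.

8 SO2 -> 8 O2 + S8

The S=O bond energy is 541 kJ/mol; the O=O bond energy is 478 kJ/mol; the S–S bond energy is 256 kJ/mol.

ΔH ≈ +2784 kJ

Bonds broken (reactants):
  S=O: 16 × 541 = 8656
  Σ(broken) = 8656 kJ
Bonds formed (products):
  O=O: 8 × 478 = 3824
  S–S: 8 × 256 = 2048
  Σ(formed) = 5872 kJ
ΔH = Σ(broken) − Σ(formed) = 8656 − 5872 = +2784 kJ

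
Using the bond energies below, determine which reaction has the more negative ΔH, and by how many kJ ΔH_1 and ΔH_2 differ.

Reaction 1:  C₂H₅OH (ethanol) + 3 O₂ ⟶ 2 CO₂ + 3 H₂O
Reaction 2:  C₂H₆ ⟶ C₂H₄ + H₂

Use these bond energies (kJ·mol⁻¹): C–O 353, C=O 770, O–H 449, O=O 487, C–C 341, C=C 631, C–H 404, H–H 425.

Reaction 1:
  Bonds broken (reactants):
    C–C: 1 × 341 = 341
    C–H: 5 × 404 = 2020
    C–O: 1 × 353 = 353
    O–H: 1 × 449 = 449
    O=O: 3 × 487 = 1461
    Σ(broken) = 4624 kJ
  Bonds formed (products):
    C=O: 4 × 770 = 3080
    O–H: 6 × 449 = 2694
    Σ(formed) = 5774 kJ
  ΔH_1 = 4624 − 5774 = −1150 kJ
Reaction 2:
  Bonds broken (reactants):
    C–C: 1 × 341 = 341
    C–H: 6 × 404 = 2424
    Σ(broken) = 2765 kJ
  Bonds formed (products):
    C–H: 4 × 404 = 1616
    C=C: 1 × 631 = 631
    H–H: 1 × 425 = 425
    Σ(formed) = 2672 kJ
  ΔH_2 = 2765 − 2672 = +93 kJ
ΔH_1 − ΔH_2 = −1243 kJ, so reaction 1 has the more negative ΔH; |ΔH_1 − ΔH_2| = 1243 kJ.

Reaction 1, by 1243 kJ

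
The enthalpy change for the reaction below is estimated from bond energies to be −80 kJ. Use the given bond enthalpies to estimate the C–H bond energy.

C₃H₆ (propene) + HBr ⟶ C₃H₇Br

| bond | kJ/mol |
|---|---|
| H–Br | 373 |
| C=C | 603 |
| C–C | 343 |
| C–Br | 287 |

Let D be the C–H bond energy.
Σ(broken) = 1×343 + 6×D + 1×603 + 1×373 = 1319 + 6D
Σ(formed) = 1×287 + 2×343 + 7×D = 973 + 7D
ΔH = Σ(broken) − Σ(formed) = (1319 + 6D) − (973 + 7D) = +346 − D
Setting this equal to −80 kJ gives D = 426 kJ/mol.

D(C–H) ≈ 426 kJ/mol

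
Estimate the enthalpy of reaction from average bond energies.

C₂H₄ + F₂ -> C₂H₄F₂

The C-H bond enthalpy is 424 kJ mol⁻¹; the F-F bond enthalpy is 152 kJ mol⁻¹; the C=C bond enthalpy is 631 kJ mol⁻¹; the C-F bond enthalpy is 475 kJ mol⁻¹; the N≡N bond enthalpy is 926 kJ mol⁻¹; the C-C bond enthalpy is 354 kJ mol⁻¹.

Bonds broken (reactants):
  C-H: 4 × 424 = 1696
  C=C: 1 × 631 = 631
  F-F: 1 × 152 = 152
  Σ(broken) = 2479 kJ
Bonds formed (products):
  C-C: 1 × 354 = 354
  C-F: 2 × 475 = 950
  C-H: 4 × 424 = 1696
  Σ(formed) = 3000 kJ
ΔH = Σ(broken) − Σ(formed) = 2479 − 3000 = −521 kJ

ΔH ≈ −521 kJ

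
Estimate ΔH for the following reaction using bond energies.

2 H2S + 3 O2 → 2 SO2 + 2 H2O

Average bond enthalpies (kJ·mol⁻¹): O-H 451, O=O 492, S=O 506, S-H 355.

Bonds broken (reactants):
  O=O: 3 × 492 = 1476
  S-H: 4 × 355 = 1420
  Σ(broken) = 2896 kJ
Bonds formed (products):
  O-H: 4 × 451 = 1804
  S=O: 4 × 506 = 2024
  Σ(formed) = 3828 kJ
ΔH = Σ(broken) − Σ(formed) = 2896 − 3828 = −932 kJ

ΔH ≈ −932 kJ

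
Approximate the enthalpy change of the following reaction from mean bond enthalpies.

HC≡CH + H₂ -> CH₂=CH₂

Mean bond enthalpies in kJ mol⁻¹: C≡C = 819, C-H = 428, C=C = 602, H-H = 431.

Bonds broken (reactants):
  C≡C: 1 × 819 = 819
  C-H: 2 × 428 = 856
  H-H: 1 × 431 = 431
  Σ(broken) = 2106 kJ
Bonds formed (products):
  C-H: 4 × 428 = 1712
  C=C: 1 × 602 = 602
  Σ(formed) = 2314 kJ
ΔH = Σ(broken) − Σ(formed) = 2106 − 2314 = −208 kJ

ΔH ≈ −208 kJ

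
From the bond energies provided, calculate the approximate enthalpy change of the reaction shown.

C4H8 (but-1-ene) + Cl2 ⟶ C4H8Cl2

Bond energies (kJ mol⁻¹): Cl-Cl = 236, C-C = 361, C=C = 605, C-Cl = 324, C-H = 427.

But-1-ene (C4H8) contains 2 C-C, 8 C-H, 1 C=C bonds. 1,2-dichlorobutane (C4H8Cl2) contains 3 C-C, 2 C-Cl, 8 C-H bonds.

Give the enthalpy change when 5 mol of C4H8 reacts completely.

ΔH = −840 kJ

Bonds broken (reactants):
  C-C: 2 × 361 = 722
  C-H: 8 × 427 = 3416
  C=C: 1 × 605 = 605
  Cl-Cl: 1 × 236 = 236
  Σ(broken) = 4979 kJ
Bonds formed (products):
  C-C: 3 × 361 = 1083
  C-Cl: 2 × 324 = 648
  C-H: 8 × 427 = 3416
  Σ(formed) = 5147 kJ
ΔH = Σ(broken) − Σ(formed) = 4979 − 5147 = −168 kJ
For 5× the reaction as written: 5 × (−168) = −840 kJ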